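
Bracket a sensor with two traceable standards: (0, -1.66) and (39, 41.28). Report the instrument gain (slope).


slope = (y2 - y1) / (x2 - x1)
= (41.28 - -1.66) / (39 - 0)
= 42.9400 / 39
= 1.1010

1.1010


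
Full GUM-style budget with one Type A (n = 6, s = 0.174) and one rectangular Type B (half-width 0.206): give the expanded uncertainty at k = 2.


u_A = s / sqrt(n) = 0.174 / sqrt(6) = 0.071035203
u_B = half_width / sqrt(3) = 0.206 / sqrt(3) = 0.11893416
uc = sqrt(u_A^2 + u_B^2) = sqrt(0.071035203^2 + 0.11893416^2) = 0.13853279
U = k * uc = 2 * 0.13853279
U = 0.2771

0.2771


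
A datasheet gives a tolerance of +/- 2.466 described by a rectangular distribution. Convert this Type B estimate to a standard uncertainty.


u_B = half_width / sqrt(3)
u_B = 2.466 / 1.7320508
u_B = 1.4237

1.4237


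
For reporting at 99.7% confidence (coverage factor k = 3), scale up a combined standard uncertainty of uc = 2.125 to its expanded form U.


U = k * uc
U = 3 * 2.125
U = 6.3750

6.3750


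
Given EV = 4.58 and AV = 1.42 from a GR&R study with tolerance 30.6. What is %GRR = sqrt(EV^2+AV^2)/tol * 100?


GRR = sqrt(EV^2 + AV^2) = sqrt(4.58^2 + 1.42^2) = 4.7950808
%GRR = GRR / tol * 100 = 4.7950808 / 30.6 * 100
%GRR = 15.6702

15.6702


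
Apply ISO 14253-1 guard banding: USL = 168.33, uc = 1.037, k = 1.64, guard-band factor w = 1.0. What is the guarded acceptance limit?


U = k * uc = 1.64 * 1.037 = 1.70068
guard band g = w * U = 1.0 * 1.70068 = 1.70068
AL = USL - g = 168.33 - 1.70068
AL = 166.6293

166.6293


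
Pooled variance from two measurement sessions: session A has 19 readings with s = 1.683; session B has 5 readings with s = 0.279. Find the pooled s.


s_p = sqrt(((n1-1)*s1^2 + (n2-1)*s2^2) / (n1+n2-2))
numerator = (19-1)*1.683^2 + (5-1)*0.279^2 = 50.984802 + 0.311364 = 51.296166
denominator = 19 + 5 - 2 = 22
s_p^2 = 51.296166 / 22 = 2.3316439
s_p = sqrt(2.3316439) = 1.5270

1.5270


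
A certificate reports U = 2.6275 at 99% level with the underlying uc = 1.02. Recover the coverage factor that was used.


k = U / uc
k = 2.6275 / 1.02
k = 2.576

2.576


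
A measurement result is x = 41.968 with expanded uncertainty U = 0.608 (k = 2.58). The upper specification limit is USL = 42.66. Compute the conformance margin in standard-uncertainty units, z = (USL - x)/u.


u = U / k = 0.608 / 2.58 = 0.23565891
margin = |USL - x| = |42.66 - 41.968| = 0.692
z = margin / u = 0.692 / 0.23565891
z = 2.9364

2.9364


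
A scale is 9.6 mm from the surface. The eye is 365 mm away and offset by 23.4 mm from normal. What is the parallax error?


error = h * offset / d
= 9.6 * 23.4 / 365
= 0.6155

0.6155


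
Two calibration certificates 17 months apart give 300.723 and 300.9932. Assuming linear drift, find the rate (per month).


rate = (v2 - v1) / months
= (300.9932 - 300.723) / 17
= 0.2702 / 17
= 0.0159

0.0159


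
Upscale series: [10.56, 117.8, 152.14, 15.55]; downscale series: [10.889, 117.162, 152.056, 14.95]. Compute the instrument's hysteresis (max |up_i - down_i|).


|10.56 - 10.889| = 0.3290
|117.8 - 117.162| = 0.6380
|152.14 - 152.056| = 0.0840
|15.55 - 14.95| = 0.6000
hysteresis = max(diffs) = 0.6380

0.6380


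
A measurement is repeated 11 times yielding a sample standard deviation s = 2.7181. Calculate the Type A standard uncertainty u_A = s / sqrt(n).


u_A = s / sqrt(n)
u_A = 2.7181 / sqrt(11)
u_A = 2.7181 / 3.3166248
u_A = 0.8195

0.8195


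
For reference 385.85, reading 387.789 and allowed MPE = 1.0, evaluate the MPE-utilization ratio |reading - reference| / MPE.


e = indication - reference = 387.789 - 385.85 = 1.9390
|e| = 1.9390
ratio = |e| / MPE = 1.9390 / 1.0
ratio = 1.9390

1.9390


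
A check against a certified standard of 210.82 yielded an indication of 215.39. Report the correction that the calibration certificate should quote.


Correction = standard - reading
= 210.82 - 215.39
= -4.5700

-4.5700


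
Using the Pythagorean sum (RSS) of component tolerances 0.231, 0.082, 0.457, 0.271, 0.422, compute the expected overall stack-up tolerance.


RSS = sqrt(0.231^2 + 0.082^2 + 0.457^2 + 0.271^2 + 0.422^2)
= sqrt(0.520459)
= 0.7214

0.7214


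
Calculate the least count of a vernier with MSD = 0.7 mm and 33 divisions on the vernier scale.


LC = MSD / n_div
= 0.7 / 33
= 0.0212

0.0212


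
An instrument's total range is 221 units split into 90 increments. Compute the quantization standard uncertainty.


resolution = range / divisions
resolution = 221 / 90 = 2.4555556
u_res = resolution / (2*sqrt(3))
u_res = 2.4555556 / 3.4641016
u_res = 0.7089

0.7089


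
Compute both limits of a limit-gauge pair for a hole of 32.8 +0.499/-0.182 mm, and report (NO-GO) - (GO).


GO = nominal - lower_tol (smallest hole = maximum material condition)
GO = 32.8 - 0.182 = 32.618
NO-GO = nominal + upper_tol (largest hole = least material condition)
NO-GO = 32.8 + 0.499 = 33.299
spread = NO-GO - GO = 33.299 - 32.618 = 0.6810

0.6810


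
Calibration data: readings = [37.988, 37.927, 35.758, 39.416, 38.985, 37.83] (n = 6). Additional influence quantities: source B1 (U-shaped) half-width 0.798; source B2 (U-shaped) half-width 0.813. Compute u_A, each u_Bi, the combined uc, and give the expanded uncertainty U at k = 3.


mean = (37.988 + 37.927 + 35.758 + 39.416 + 38.985 + 37.83) / 6 = 37.984
s = sqrt(sum((x - mean)^2)/(n-1)) = 1.26765
u_A = s / sqrt(n) = 1.26765 / sqrt(6) = 0.51751595
u_B1 = 0.798 / sqrt(2) = 0.56427121
u_B2 = 0.813 / sqrt(2) = 0.57487781
uc = sqrt(0.51751595^2 + 0.56427121^2 + 0.57487781^2) = 0.95744935
U = k * uc = 3 * 0.95744935
U = 2.8723

2.8723


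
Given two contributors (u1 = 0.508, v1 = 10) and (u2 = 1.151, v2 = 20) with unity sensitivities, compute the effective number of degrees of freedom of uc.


uc = sqrt(u1^2 + u2^2) = sqrt(0.508^2 + 1.151^2) = 1.2581196
v_eff = uc^4 / (u1^4/v1 + u2^4/v2)
= 1.2581196^4 / (0.508^4/10 + 1.151^4/20)
= 2.5054614 / 0.094414587
v_eff = 26.5368

26.5368


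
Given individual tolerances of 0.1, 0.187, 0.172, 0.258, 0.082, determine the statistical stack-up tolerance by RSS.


RSS = sqrt(0.1^2 + 0.187^2 + 0.172^2 + 0.258^2 + 0.082^2)
= sqrt(0.147841)
= 0.3845

0.3845


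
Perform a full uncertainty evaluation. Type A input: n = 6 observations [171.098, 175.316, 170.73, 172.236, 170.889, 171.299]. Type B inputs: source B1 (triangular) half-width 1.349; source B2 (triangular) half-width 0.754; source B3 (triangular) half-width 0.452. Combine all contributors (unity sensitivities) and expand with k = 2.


mean = (171.098 + 175.316 + 170.73 + 172.236 + 170.889 + 171.299) / 6 = 171.928
s = sqrt(sum((x - mean)^2)/(n-1)) = 1.7419916
u_A = s / sqrt(n) = 1.7419916 / sqrt(6) = 0.71116509
u_B1 = 1.349 / sqrt(6) = 0.55072694
u_B2 = 0.754 / sqrt(6) = 0.30781921
u_B3 = 0.452 / sqrt(6) = 0.18452823
uc = sqrt(0.71116509^2 + 0.55072694^2 + 0.30781921^2 + 0.18452823^2) = 0.96843135
U = k * uc = 2 * 0.96843135
U = 1.9369

1.9369


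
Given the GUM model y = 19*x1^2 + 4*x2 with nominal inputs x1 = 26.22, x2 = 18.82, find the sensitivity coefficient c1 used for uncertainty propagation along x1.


y = 19*x1^2 + 4*x2
dy/dx1 = 2*19*x1
Evaluate at x1 = 26.22: c1 = 38 * 26.22
c1 = 996.3600

996.3600


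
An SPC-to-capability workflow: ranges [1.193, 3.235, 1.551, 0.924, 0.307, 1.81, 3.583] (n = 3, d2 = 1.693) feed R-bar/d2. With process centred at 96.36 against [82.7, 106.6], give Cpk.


R_bar = (1.193 + 3.235 + 1.551 + 0.924 + 0.307 + 1.81 + 3.583) / 7 = 1.8004286
sigma = R_bar / d2 = 1.8004286 / 1.693 = 1.0634546
Cp = (USL - LSL)/(6*sigma) = (106.6 - 82.7)/(6*1.0634546) = 3.7457
Cpu = (106.6 - 96.36)/(3*1.0634546) = 3.2097
Cpl = (96.36 - 82.7)/(3*1.0634546) = 4.2816
Cpk = min(Cpu, Cpl) = 3.2097

3.2097


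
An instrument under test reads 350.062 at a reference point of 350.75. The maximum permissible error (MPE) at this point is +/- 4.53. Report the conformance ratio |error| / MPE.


e = indication - reference = 350.062 - 350.75 = -0.6880
|e| = 0.6880
ratio = |e| / MPE = 0.6880 / 4.53
ratio = 0.1519

0.1519


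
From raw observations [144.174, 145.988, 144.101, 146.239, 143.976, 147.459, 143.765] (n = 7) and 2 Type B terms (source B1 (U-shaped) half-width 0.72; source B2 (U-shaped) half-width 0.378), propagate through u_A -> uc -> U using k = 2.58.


mean = (144.174 + 145.988 + 144.101 + 146.239 + 143.976 + 147.459 + 143.765) / 7 = 145.1002857
s = sqrt(sum((x - mean)^2)/(n-1)) = 1.4463646
u_A = s / sqrt(n) = 1.4463646 / sqrt(7) = 0.54667443
u_B1 = 0.72 / sqrt(2) = 0.50911688
u_B2 = 0.378 / sqrt(2) = 0.26728636
uc = sqrt(0.54667443^2 + 0.50911688^2 + 0.26728636^2) = 0.79340716
U = k * uc = 2.58 * 0.79340716
U = 2.0470

2.0470


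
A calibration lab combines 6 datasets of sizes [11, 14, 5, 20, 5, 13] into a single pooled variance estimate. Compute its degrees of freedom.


nu = sum_i (n_i - 1)
nu = ((11 - 1) + (14 - 1) + (5 - 1) + (20 - 1) + (5 - 1) + (13 - 1))
nu = 10 + 13 + 4 + 19 + 4 + 12
nu = 62

62


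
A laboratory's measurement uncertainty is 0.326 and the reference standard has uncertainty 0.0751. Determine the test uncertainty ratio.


TUR = u_lab / u_ref
= 0.326 / 0.0751
= 4.3409

4.3409


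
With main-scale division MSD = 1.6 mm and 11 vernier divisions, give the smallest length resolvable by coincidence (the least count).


LC = MSD / n_div
= 1.6 / 11
= 0.1455

0.1455


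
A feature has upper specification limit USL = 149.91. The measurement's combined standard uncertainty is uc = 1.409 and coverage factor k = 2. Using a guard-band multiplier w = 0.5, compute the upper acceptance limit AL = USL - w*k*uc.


U = k * uc = 2 * 1.409 = 2.818
guard band g = w * U = 0.5 * 2.818 = 1.409
AL = USL - g = 149.91 - 1.409
AL = 148.5010

148.5010


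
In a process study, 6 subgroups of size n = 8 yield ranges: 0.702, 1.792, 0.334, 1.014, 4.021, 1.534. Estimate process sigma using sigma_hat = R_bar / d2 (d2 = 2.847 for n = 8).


R_bar = (0.702 + 1.792 + 0.334 + 1.014 + 4.021 + 1.534) / 6
R_bar = 9.397 / 6 = 1.5661667
sigma_hat = R_bar / d2 = 1.5661667 / 2.847 = 0.5501

0.5501


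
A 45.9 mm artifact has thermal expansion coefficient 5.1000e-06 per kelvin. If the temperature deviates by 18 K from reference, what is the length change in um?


dL = L * alpha * dT
= 45.9 * 5.1000e-06 * 18
= 0.0042136 mm
dL_um = 0.0042136 * 1000 = 4.2136 um

4.2136


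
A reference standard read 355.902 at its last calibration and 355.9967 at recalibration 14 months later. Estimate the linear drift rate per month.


rate = (v2 - v1) / months
= (355.9967 - 355.902) / 14
= 0.0947 / 14
= 0.0068

0.0068


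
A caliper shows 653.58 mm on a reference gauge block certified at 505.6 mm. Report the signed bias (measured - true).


Systematic error = measured - true
= 653.58 - 505.6
= 147.9800

147.9800


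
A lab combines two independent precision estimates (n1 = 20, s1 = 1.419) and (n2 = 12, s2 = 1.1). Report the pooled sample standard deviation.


s_p = sqrt(((n1-1)*s1^2 + (n2-1)*s2^2) / (n1+n2-2))
numerator = (20-1)*1.419^2 + (12-1)*1.1^2 = 38.257659 + 13.31 = 51.567659
denominator = 20 + 12 - 2 = 30
s_p^2 = 51.567659 / 30 = 1.718922
s_p = sqrt(1.718922) = 1.3111

1.3111


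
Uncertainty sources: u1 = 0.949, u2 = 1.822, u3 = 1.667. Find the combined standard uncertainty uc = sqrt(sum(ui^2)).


uc = sqrt(0.949^2 + 1.822^2 + 1.667^2)
uc = sqrt(6.999174)
uc = 2.6456

2.6456


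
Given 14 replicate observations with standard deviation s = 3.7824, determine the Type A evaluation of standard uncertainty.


u_A = s / sqrt(n)
u_A = 3.7824 / sqrt(14)
u_A = 3.7824 / 3.7416574
u_A = 1.0109

1.0109


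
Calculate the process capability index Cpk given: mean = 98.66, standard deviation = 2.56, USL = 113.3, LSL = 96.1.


Cpu = (USL - mean) / (3*sigma) = (113.3 - 98.66) / (3*2.56) = 1.9063
Cpl = (mean - LSL) / (3*sigma) = (98.66 - 96.1) / (3*2.56) = 0.3333
Cpk = min(Cpu, Cpl) = 0.3333

0.3333


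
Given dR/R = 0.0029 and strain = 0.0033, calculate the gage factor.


GF = (dR/R) / epsilon
= 0.0029 / 0.0033
= 0.8788

0.8788


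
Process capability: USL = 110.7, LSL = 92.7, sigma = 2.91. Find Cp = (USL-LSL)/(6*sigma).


Cp = (USL - LSL) / (6 * sigma)
= (110.7 - 92.7) / (6 * 2.91)
= 18.0000 / 17.4600
= 1.0309

1.0309


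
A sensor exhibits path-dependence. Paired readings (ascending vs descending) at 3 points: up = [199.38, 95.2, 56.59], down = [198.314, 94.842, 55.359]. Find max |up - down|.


|199.38 - 198.314| = 1.0660
|95.2 - 94.842| = 0.3580
|56.59 - 55.359| = 1.2310
hysteresis = max(diffs) = 1.2310

1.2310


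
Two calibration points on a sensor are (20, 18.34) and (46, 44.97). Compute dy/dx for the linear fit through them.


slope = (y2 - y1) / (x2 - x1)
= (44.97 - 18.34) / (46 - 20)
= 26.6300 / 26
= 1.0242

1.0242


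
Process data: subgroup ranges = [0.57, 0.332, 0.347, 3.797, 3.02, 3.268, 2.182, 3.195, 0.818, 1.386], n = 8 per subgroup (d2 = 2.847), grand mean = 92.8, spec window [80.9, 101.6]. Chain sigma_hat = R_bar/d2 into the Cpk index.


R_bar = (0.57 + 0.332 + 0.347 + 3.797 + 3.02 + 3.268 + 2.182 + 3.195 + 0.818 + 1.386) / 10 = 1.8915
sigma = R_bar / d2 = 1.8915 / 2.847 = 0.66438356
Cp = (USL - LSL)/(6*sigma) = (101.6 - 80.9)/(6*0.66438356) = 5.1928
Cpu = (101.6 - 92.8)/(3*0.66438356) = 4.4151
Cpl = (92.8 - 80.9)/(3*0.66438356) = 5.9704
Cpk = min(Cpu, Cpl) = 4.4151

4.4151


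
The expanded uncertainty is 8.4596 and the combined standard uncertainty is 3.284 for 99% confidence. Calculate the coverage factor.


k = U / uc
k = 8.4596 / 3.284
k = 2.576

2.576


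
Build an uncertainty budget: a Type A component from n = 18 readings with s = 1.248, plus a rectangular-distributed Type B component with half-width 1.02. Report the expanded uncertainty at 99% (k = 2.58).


u_A = s / sqrt(n) = 1.248 / sqrt(18) = 0.29415642
u_B = half_width / sqrt(3) = 1.02 / sqrt(3) = 0.58889727
uc = sqrt(u_A^2 + u_B^2) = sqrt(0.29415642^2 + 0.58889727^2) = 0.65827653
U = k * uc = 2.58 * 0.65827653
U = 1.6984

1.6984


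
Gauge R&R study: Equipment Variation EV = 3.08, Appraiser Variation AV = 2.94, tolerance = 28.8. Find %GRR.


GRR = sqrt(EV^2 + AV^2) = sqrt(3.08^2 + 2.94^2) = 4.2579338
%GRR = GRR / tol * 100 = 4.2579338 / 28.8 * 100
%GRR = 14.7845

14.7845


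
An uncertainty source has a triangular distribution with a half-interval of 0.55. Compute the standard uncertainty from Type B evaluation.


u_B = half_width / sqrt(6)
u_B = 0.55 / 2.4494897
u_B = 0.2245

0.2245


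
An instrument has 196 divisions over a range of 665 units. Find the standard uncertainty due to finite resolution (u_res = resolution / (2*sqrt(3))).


resolution = range / divisions
resolution = 665 / 196 = 3.3928571
u_res = resolution / (2*sqrt(3))
u_res = 3.3928571 / 3.4641016
u_res = 0.9794

0.9794


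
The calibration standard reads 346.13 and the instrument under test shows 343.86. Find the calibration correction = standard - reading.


Correction = standard - reading
= 346.13 - 343.86
= 2.2700

2.2700


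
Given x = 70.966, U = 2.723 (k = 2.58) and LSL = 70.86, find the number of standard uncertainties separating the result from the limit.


u = U / k = 2.723 / 2.58 = 1.0554264
margin = |LSL - x| = |70.86 - 70.966| = 0.106
z = margin / u = 0.106 / 1.0554264
z = 0.1004

0.1004


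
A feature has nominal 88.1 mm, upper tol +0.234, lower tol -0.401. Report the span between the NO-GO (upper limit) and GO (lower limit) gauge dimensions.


GO = nominal - lower_tol (smallest hole = maximum material condition)
GO = 88.1 - 0.401 = 87.699
NO-GO = nominal + upper_tol (largest hole = least material condition)
NO-GO = 88.1 + 0.234 = 88.334
spread = NO-GO - GO = 88.334 - 87.699 = 0.6350

0.6350


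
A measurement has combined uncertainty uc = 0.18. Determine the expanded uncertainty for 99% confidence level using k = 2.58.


U = k * uc
U = 2.58 * 0.18
U = 0.4644

0.4644


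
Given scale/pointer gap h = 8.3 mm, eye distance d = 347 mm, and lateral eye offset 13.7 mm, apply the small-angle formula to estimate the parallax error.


error = h * offset / d
= 8.3 * 13.7 / 347
= 0.3277

0.3277


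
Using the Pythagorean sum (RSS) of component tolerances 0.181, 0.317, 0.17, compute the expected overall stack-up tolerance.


RSS = sqrt(0.181^2 + 0.317^2 + 0.17^2)
= sqrt(0.16215)
= 0.4027

0.4027


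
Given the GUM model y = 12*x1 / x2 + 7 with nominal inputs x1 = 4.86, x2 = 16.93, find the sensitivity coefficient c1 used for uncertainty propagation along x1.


y = 12*x1 / x2 + 7
dy/dx1 = 12/x2
Evaluate at x2 = 16.93: c1 = 12 / 16.93
c1 = 0.7088

0.7088


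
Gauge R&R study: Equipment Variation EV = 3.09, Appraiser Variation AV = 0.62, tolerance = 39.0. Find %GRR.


GRR = sqrt(EV^2 + AV^2) = sqrt(3.09^2 + 0.62^2) = 3.1515869
%GRR = GRR / tol * 100 = 3.1515869 / 39.0 * 100
%GRR = 8.0810

8.0810


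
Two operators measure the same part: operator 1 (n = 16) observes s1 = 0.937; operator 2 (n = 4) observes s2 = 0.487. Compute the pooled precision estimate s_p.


s_p = sqrt(((n1-1)*s1^2 + (n2-1)*s2^2) / (n1+n2-2))
numerator = (16-1)*0.937^2 + (4-1)*0.487^2 = 13.169535 + 0.711507 = 13.881042
denominator = 16 + 4 - 2 = 18
s_p^2 = 13.881042 / 18 = 0.771169
s_p = sqrt(0.771169) = 0.8782

0.8782


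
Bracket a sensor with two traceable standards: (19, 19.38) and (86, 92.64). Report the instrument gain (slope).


slope = (y2 - y1) / (x2 - x1)
= (92.64 - 19.38) / (86 - 19)
= 73.2600 / 67
= 1.0934

1.0934


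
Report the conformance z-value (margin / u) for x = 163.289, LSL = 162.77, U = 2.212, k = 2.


u = U / k = 2.212 / 2 = 1.106
margin = |LSL - x| = |162.77 - 163.289| = 0.519
z = margin / u = 0.519 / 1.106
z = 0.4693

0.4693


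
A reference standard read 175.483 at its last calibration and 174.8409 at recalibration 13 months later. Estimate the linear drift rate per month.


rate = (v2 - v1) / months
= (174.8409 - 175.483) / 13
= -0.6421 / 13
= -0.0494

-0.0494


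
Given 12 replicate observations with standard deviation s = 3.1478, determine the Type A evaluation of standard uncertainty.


u_A = s / sqrt(n)
u_A = 3.1478 / sqrt(12)
u_A = 3.1478 / 3.4641016
u_A = 0.9087

0.9087


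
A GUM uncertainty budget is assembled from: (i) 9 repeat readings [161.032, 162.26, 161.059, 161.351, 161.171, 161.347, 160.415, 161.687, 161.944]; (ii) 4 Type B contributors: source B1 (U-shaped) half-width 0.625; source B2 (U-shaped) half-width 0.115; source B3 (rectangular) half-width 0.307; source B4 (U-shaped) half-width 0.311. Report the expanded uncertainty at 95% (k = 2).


mean = (161.032 + 162.26 + 161.059 + 161.351 + 161.171 + 161.347 + 160.415 + 161.687 + 161.944) / 9 = 161.3628889
s = sqrt(sum((x - mean)^2)/(n-1)) = 0.54601865
u_A = s / sqrt(n) = 0.54601865 / sqrt(9) = 0.18200622
u_B1 = 0.625 / sqrt(2) = 0.44194174
u_B2 = 0.115 / sqrt(2) = 0.08131728
u_B3 = 0.307 / sqrt(3) = 0.17724653
u_B4 = 0.311 / sqrt(2) = 0.21991021
uc = sqrt(0.18200622^2 + 0.44194174^2 + 0.08131728^2 + 0.17724653^2 + 0.21991021^2) = 0.56109545
U = k * uc = 2 * 0.56109545
U = 1.1222

1.1222


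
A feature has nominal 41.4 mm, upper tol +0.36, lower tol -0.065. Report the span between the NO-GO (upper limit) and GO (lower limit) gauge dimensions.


GO = nominal - lower_tol (smallest hole = maximum material condition)
GO = 41.4 - 0.065 = 41.335
NO-GO = nominal + upper_tol (largest hole = least material condition)
NO-GO = 41.4 + 0.36 = 41.76
spread = NO-GO - GO = 41.76 - 41.335 = 0.4250

0.4250


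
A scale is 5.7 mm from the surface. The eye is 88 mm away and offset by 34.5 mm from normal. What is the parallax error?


error = h * offset / d
= 5.7 * 34.5 / 88
= 2.2347

2.2347


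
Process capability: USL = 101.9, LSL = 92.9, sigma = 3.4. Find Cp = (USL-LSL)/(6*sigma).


Cp = (USL - LSL) / (6 * sigma)
= (101.9 - 92.9) / (6 * 3.4)
= 9.0000 / 20.4000
= 0.4412

0.4412


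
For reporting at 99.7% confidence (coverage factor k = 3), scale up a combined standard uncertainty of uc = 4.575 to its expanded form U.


U = k * uc
U = 3 * 4.575
U = 13.7250

13.7250


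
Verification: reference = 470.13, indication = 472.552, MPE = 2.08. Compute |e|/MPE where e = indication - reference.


e = indication - reference = 472.552 - 470.13 = 2.4220
|e| = 2.4220
ratio = |e| / MPE = 2.4220 / 2.08
ratio = 1.1644

1.1644


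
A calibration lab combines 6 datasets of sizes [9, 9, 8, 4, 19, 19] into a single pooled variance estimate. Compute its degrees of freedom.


nu = sum_i (n_i - 1)
nu = ((9 - 1) + (9 - 1) + (8 - 1) + (4 - 1) + (19 - 1) + (19 - 1))
nu = 8 + 8 + 7 + 3 + 18 + 18
nu = 62

62


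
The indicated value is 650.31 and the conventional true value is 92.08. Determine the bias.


Systematic error = measured - true
= 650.31 - 92.08
= 558.2300

558.2300


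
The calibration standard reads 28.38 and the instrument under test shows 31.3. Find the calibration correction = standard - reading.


Correction = standard - reading
= 28.38 - 31.3
= -2.9200

-2.9200


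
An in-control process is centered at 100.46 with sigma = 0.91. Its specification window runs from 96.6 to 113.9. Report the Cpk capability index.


Cpu = (USL - mean) / (3*sigma) = (113.9 - 100.46) / (3*0.91) = 4.9231
Cpl = (mean - LSL) / (3*sigma) = (100.46 - 96.6) / (3*0.91) = 1.4139
Cpk = min(Cpu, Cpl) = 1.4139

1.4139


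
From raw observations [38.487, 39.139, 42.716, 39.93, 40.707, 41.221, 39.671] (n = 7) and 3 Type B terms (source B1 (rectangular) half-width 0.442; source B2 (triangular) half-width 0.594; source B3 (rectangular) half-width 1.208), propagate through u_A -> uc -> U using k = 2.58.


mean = (38.487 + 39.139 + 42.716 + 39.93 + 40.707 + 41.221 + 39.671) / 7 = 40.26728571
s = sqrt(sum((x - mean)^2)/(n-1)) = 1.4148548
u_A = s / sqrt(n) = 1.4148548 / sqrt(7) = 0.53476485
u_B1 = 0.442 / sqrt(3) = 0.25518882
u_B2 = 0.594 / sqrt(6) = 0.24249948
u_B3 = 1.208 / sqrt(3) = 0.69743913
uc = sqrt(0.53476485^2 + 0.25518882^2 + 0.24249948^2 + 0.69743913^2) = 0.9467429
U = k * uc = 2.58 * 0.9467429
U = 2.4426

2.4426


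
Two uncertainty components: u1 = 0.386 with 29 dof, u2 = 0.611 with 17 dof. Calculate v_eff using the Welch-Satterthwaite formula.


uc = sqrt(u1^2 + u2^2) = sqrt(0.386^2 + 0.611^2) = 0.72271502
v_eff = uc^4 / (u1^4/v1 + u2^4/v2)
= 0.72271502^4 / (0.386^4/29 + 0.611^4/17)
= 0.27281505 / 0.0089636617
v_eff = 30.4357

30.4357


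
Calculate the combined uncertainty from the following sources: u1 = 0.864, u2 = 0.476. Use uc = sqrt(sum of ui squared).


uc = sqrt(0.864^2 + 0.476^2)
uc = sqrt(0.973072)
uc = 0.9864

0.9864


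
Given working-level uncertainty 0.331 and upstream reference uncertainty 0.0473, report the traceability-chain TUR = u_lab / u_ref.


TUR = u_lab / u_ref
= 0.331 / 0.0473
= 6.9979

6.9979


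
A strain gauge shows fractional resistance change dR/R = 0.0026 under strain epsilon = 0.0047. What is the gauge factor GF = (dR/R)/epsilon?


GF = (dR/R) / epsilon
= 0.0026 / 0.0047
= 0.5532

0.5532


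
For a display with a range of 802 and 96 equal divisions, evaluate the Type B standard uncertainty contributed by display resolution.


resolution = range / divisions
resolution = 802 / 96 = 8.3541667
u_res = resolution / (2*sqrt(3))
u_res = 8.3541667 / 3.4641016
u_res = 2.4116

2.4116


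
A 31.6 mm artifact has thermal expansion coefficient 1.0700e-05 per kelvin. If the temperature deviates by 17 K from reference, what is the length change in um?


dL = L * alpha * dT
= 31.6 * 1.0700e-05 * 17
= 0.0057480 mm
dL_um = 0.0057480 * 1000 = 5.7480 um

5.7480


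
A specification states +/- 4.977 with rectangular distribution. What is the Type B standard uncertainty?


u_B = half_width / sqrt(3)
u_B = 4.977 / 1.7320508
u_B = 2.8735

2.8735


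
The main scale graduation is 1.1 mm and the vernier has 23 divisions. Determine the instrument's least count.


LC = MSD / n_div
= 1.1 / 23
= 0.0478

0.0478


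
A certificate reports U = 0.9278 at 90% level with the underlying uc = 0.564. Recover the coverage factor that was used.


k = U / uc
k = 0.9278 / 0.564
k = 1.645

1.645


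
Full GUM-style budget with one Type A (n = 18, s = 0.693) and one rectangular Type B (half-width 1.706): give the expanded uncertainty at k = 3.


u_A = s / sqrt(n) = 0.693 / sqrt(18) = 0.16334167
u_B = half_width / sqrt(3) = 1.706 / sqrt(3) = 0.98495956
uc = sqrt(u_A^2 + u_B^2) = sqrt(0.16334167^2 + 0.98495956^2) = 0.99841166
U = k * uc = 3 * 0.99841166
U = 2.9952

2.9952


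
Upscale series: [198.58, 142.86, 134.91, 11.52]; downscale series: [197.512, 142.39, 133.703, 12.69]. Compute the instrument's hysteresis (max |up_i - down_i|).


|198.58 - 197.512| = 1.0680
|142.86 - 142.39| = 0.4700
|134.91 - 133.703| = 1.2070
|11.52 - 12.69| = 1.1700
hysteresis = max(diffs) = 1.2070

1.2070


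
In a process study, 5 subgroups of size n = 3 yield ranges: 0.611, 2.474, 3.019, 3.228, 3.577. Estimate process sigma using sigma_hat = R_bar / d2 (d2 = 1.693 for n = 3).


R_bar = (0.611 + 2.474 + 3.019 + 3.228 + 3.577) / 5
R_bar = 12.909 / 5 = 2.5818
sigma_hat = R_bar / d2 = 2.5818 / 1.693 = 1.5250

1.5250


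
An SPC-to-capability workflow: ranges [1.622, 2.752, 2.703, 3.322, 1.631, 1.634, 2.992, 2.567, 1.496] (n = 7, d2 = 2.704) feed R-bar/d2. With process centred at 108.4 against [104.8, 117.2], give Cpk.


R_bar = (1.622 + 2.752 + 2.703 + 3.322 + 1.631 + 1.634 + 2.992 + 2.567 + 1.496) / 9 = 2.3021111
sigma = R_bar / d2 = 2.3021111 / 2.704 = 0.85137245
Cp = (USL - LSL)/(6*sigma) = (117.2 - 104.8)/(6*0.85137245) = 2.4275
Cpu = (117.2 - 108.4)/(3*0.85137245) = 3.4454
Cpl = (108.4 - 104.8)/(3*0.85137245) = 1.4095
Cpk = min(Cpu, Cpl) = 1.4095

1.4095


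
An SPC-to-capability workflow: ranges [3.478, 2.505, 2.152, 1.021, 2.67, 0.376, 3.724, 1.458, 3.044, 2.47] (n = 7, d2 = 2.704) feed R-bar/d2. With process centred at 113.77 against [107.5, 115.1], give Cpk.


R_bar = (3.478 + 2.505 + 2.152 + 1.021 + 2.67 + 0.376 + 3.724 + 1.458 + 3.044 + 2.47) / 10 = 2.2898
sigma = R_bar / d2 = 2.2898 / 2.704 = 0.84681953
Cp = (USL - LSL)/(6*sigma) = (115.1 - 107.5)/(6*0.84681953) = 1.4958
Cpu = (115.1 - 113.77)/(3*0.84681953) = 0.5235
Cpl = (113.77 - 107.5)/(3*0.84681953) = 2.4681
Cpk = min(Cpu, Cpl) = 0.5235

0.5235


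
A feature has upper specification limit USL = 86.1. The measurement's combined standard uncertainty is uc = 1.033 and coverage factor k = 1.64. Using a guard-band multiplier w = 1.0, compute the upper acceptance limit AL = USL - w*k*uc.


U = k * uc = 1.64 * 1.033 = 1.69412
guard band g = w * U = 1.0 * 1.69412 = 1.69412
AL = USL - g = 86.1 - 1.69412
AL = 84.4059

84.4059


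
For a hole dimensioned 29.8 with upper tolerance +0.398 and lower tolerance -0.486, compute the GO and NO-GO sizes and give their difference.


GO = nominal - lower_tol (smallest hole = maximum material condition)
GO = 29.8 - 0.486 = 29.314
NO-GO = nominal + upper_tol (largest hole = least material condition)
NO-GO = 29.8 + 0.398 = 30.198
spread = NO-GO - GO = 30.198 - 29.314 = 0.8840

0.8840


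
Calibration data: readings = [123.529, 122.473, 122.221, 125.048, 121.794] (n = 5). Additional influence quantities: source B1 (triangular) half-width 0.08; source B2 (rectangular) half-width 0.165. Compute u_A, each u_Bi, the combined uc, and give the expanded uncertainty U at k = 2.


mean = (123.529 + 122.473 + 122.221 + 125.048 + 121.794) / 5 = 123.013
s = sqrt(sum((x - mean)^2)/(n-1)) = 1.3050197
u_A = s / sqrt(n) = 1.3050197 / sqrt(5) = 0.58362255
u_B1 = 0.08 / sqrt(6) = 0.032659863
u_B2 = 0.165 / sqrt(3) = 0.095262794
uc = sqrt(0.58362255^2 + 0.032659863^2 + 0.095262794^2) = 0.59224737
U = k * uc = 2 * 0.59224737
U = 1.1845

1.1845


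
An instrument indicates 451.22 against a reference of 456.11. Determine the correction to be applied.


Correction = standard - reading
= 456.11 - 451.22
= 4.8900

4.8900


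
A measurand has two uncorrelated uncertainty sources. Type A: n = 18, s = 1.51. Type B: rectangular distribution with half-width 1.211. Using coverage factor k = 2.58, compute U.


u_A = s / sqrt(n) = 1.51 / sqrt(18) = 0.35591041
u_B = half_width / sqrt(3) = 1.211 / sqrt(3) = 0.69917118
uc = sqrt(u_A^2 + u_B^2) = sqrt(0.35591041^2 + 0.69917118^2) = 0.78454608
U = k * uc = 2.58 * 0.78454608
U = 2.0241

2.0241


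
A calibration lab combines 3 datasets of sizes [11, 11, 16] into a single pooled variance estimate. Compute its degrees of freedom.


nu = sum_i (n_i - 1)
nu = ((11 - 1) + (11 - 1) + (16 - 1))
nu = 10 + 10 + 15
nu = 35

35


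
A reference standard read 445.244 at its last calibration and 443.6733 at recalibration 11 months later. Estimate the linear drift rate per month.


rate = (v2 - v1) / months
= (443.6733 - 445.244) / 11
= -1.5707 / 11
= -0.1428

-0.1428


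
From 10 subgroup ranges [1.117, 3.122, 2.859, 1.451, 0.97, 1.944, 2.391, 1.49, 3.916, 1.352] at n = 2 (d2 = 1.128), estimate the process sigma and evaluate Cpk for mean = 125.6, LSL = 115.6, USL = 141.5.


R_bar = (1.117 + 3.122 + 2.859 + 1.451 + 0.97 + 1.944 + 2.391 + 1.49 + 3.916 + 1.352) / 10 = 2.0612
sigma = R_bar / d2 = 2.0612 / 1.128 = 1.827305
Cp = (USL - LSL)/(6*sigma) = (141.5 - 115.6)/(6*1.827305) = 2.3623
Cpu = (141.5 - 125.6)/(3*1.827305) = 2.9004
Cpl = (125.6 - 115.6)/(3*1.827305) = 1.8242
Cpk = min(Cpu, Cpl) = 1.8242

1.8242


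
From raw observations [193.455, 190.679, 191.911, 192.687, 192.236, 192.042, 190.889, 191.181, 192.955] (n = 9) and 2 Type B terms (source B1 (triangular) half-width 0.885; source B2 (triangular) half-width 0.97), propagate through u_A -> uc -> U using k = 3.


mean = (193.455 + 190.679 + 191.911 + 192.687 + 192.236 + 192.042 + 190.889 + 191.181 + 192.955) / 9 = 192.0038889
s = sqrt(sum((x - mean)^2)/(n-1)) = 0.94976227
u_A = s / sqrt(n) = 0.94976227 / sqrt(9) = 0.31658742
u_B1 = 0.885 / sqrt(6) = 0.36129974
u_B2 = 0.97 / sqrt(6) = 0.39600084
uc = sqrt(0.31658742^2 + 0.36129974^2 + 0.39600084^2) = 0.62256065
U = k * uc = 3 * 0.62256065
U = 1.8677

1.8677


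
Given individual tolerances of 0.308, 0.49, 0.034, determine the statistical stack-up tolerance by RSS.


RSS = sqrt(0.308^2 + 0.49^2 + 0.034^2)
= sqrt(0.33612)
= 0.5798

0.5798


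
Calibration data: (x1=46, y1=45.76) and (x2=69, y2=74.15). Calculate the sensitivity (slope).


slope = (y2 - y1) / (x2 - x1)
= (74.15 - 45.76) / (69 - 46)
= 28.3900 / 23
= 1.2343

1.2343


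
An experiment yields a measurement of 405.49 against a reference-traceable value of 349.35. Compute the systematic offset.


Systematic error = measured - true
= 405.49 - 349.35
= 56.1400

56.1400


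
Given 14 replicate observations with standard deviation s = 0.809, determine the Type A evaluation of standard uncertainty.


u_A = s / sqrt(n)
u_A = 0.809 / sqrt(14)
u_A = 0.809 / 3.7416574
u_A = 0.2162

0.2162


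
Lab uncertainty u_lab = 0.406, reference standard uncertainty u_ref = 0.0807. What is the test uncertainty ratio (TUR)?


TUR = u_lab / u_ref
= 0.406 / 0.0807
= 5.0310

5.0310


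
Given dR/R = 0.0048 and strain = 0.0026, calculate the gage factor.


GF = (dR/R) / epsilon
= 0.0048 / 0.0026
= 1.8462

1.8462


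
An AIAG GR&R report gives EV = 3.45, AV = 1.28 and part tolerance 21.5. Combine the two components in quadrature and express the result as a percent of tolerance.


GRR = sqrt(EV^2 + AV^2) = sqrt(3.45^2 + 1.28^2) = 3.6797962
%GRR = GRR / tol * 100 = 3.6797962 / 21.5 * 100
%GRR = 17.1153

17.1153


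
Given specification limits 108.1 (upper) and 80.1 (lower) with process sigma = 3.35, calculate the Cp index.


Cp = (USL - LSL) / (6 * sigma)
= (108.1 - 80.1) / (6 * 3.35)
= 28.0000 / 20.1000
= 1.3930

1.3930


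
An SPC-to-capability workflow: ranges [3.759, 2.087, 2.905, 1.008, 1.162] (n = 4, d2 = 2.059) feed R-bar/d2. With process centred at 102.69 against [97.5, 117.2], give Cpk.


R_bar = (3.759 + 2.087 + 2.905 + 1.008 + 1.162) / 5 = 2.1842
sigma = R_bar / d2 = 2.1842 / 2.059 = 1.0608062
Cp = (USL - LSL)/(6*sigma) = (117.2 - 97.5)/(6*1.0608062) = 3.0951
Cpu = (117.2 - 102.69)/(3*1.0608062) = 4.5594
Cpl = (102.69 - 97.5)/(3*1.0608062) = 1.6308
Cpk = min(Cpu, Cpl) = 1.6308

1.6308


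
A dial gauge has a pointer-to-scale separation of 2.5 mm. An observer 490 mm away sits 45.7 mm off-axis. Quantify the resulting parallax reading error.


error = h * offset / d
= 2.5 * 45.7 / 490
= 0.2332

0.2332


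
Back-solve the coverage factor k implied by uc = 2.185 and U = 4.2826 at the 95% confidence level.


k = U / uc
k = 4.2826 / 2.185
k = 1.96

1.96


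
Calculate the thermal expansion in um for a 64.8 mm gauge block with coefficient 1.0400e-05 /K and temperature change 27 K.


dL = L * alpha * dT
= 64.8 * 1.0400e-05 * 27
= 0.0181958 mm
dL_um = 0.0181958 * 1000 = 18.1958 um

18.1958


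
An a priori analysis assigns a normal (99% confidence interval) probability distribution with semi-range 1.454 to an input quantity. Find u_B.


u_B = half_width / 2.576
u_B = 1.454 / 2.576
u_B = 0.5644

0.5644


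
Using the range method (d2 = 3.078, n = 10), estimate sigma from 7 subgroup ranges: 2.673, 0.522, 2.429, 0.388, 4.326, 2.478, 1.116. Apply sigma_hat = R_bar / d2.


R_bar = (2.673 + 0.522 + 2.429 + 0.388 + 4.326 + 2.478 + 1.116) / 7
R_bar = 13.932 / 7 = 1.9902857
sigma_hat = R_bar / d2 = 1.9902857 / 3.078 = 0.6466

0.6466


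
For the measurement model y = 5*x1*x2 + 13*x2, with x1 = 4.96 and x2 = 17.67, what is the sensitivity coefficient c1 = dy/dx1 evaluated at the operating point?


y = 5*x1*x2 + 13*x2
dy/dx1 = 5*x2
Evaluate at x2 = 17.67: c1 = 5 * 17.67
c1 = 88.3500

88.3500


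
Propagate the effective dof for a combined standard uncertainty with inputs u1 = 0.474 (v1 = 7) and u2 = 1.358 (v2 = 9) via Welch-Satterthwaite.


uc = sqrt(u1^2 + u2^2) = sqrt(0.474^2 + 1.358^2) = 1.4383463
v_eff = uc^4 / (u1^4/v1 + u2^4/v2)
= 1.4383463^4 / (0.474^4/7 + 1.358^4/9)
= 4.2800993 / 0.38509365
v_eff = 11.1144

11.1144


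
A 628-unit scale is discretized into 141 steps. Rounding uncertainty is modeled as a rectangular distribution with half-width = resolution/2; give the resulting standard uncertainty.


resolution = range / divisions
resolution = 628 / 141 = 4.4539007
u_res = resolution / (2*sqrt(3))
u_res = 4.4539007 / 3.4641016
u_res = 1.2857

1.2857


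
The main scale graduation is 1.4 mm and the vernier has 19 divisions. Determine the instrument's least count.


LC = MSD / n_div
= 1.4 / 19
= 0.0737

0.0737


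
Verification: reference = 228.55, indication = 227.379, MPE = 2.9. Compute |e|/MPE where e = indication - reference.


e = indication - reference = 227.379 - 228.55 = -1.1710
|e| = 1.1710
ratio = |e| / MPE = 1.1710 / 2.9
ratio = 0.4038

0.4038


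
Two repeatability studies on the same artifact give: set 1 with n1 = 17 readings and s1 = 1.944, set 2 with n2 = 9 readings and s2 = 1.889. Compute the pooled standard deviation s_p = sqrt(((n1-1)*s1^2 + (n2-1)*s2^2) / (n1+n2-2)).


s_p = sqrt(((n1-1)*s1^2 + (n2-1)*s2^2) / (n1+n2-2))
numerator = (17-1)*1.944^2 + (9-1)*1.889^2 = 60.466176 + 28.546568 = 89.012744
denominator = 17 + 9 - 2 = 24
s_p^2 = 89.012744 / 24 = 3.7088643
s_p = sqrt(3.7088643) = 1.9258

1.9258


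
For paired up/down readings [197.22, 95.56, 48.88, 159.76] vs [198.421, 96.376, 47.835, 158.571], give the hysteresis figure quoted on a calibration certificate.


|197.22 - 198.421| = 1.2010
|95.56 - 96.376| = 0.8160
|48.88 - 47.835| = 1.0450
|159.76 - 158.571| = 1.1890
hysteresis = max(diffs) = 1.2010

1.2010


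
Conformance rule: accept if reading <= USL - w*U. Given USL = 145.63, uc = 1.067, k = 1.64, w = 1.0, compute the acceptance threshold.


U = k * uc = 1.64 * 1.067 = 1.74988
guard band g = w * U = 1.0 * 1.74988 = 1.74988
AL = USL - g = 145.63 - 1.74988
AL = 143.8801

143.8801


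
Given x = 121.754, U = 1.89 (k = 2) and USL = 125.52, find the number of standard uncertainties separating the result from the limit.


u = U / k = 1.89 / 2 = 0.945
margin = |USL - x| = |125.52 - 121.754| = 3.766
z = margin / u = 3.766 / 0.945
z = 3.9852

3.9852


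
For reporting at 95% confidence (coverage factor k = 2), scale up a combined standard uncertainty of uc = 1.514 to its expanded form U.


U = k * uc
U = 2 * 1.514
U = 3.0280

3.0280


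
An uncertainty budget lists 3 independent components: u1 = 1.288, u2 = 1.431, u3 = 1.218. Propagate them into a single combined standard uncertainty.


uc = sqrt(1.288^2 + 1.431^2 + 1.218^2)
uc = sqrt(5.190229)
uc = 2.2782

2.2782


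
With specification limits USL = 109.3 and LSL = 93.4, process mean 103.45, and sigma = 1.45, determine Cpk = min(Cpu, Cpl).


Cpu = (USL - mean) / (3*sigma) = (109.3 - 103.45) / (3*1.45) = 1.3448
Cpl = (mean - LSL) / (3*sigma) = (103.45 - 93.4) / (3*1.45) = 2.3103
Cpk = min(Cpu, Cpl) = 1.3448

1.3448


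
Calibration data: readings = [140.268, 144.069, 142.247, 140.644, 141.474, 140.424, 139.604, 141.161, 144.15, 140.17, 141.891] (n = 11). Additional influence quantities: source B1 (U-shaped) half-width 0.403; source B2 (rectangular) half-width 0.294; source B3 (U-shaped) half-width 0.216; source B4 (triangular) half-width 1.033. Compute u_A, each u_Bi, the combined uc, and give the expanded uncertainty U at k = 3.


mean = (140.268 + 144.069 + 142.247 + 140.644 + 141.474 + 140.424 + 139.604 + 141.161 + 144.15 + 140.17 + 141.891) / 11 = 141.4638182
s = sqrt(sum((x - mean)^2)/(n-1)) = 1.5233647
u_A = s / sqrt(n) = 1.5233647 / sqrt(11) = 0.45931174
u_B1 = 0.403 / sqrt(2) = 0.28496403
u_B2 = 0.294 / sqrt(3) = 0.16974098
u_B3 = 0.216 / sqrt(2) = 0.15273506
u_B4 = 1.033 / sqrt(6) = 0.42172048
uc = sqrt(0.45931174^2 + 0.28496403^2 + 0.16974098^2 + 0.15273506^2 + 0.42172048^2) = 0.72260635
U = k * uc = 3 * 0.72260635
U = 2.1678

2.1678


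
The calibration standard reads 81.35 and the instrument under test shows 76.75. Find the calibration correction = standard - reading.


Correction = standard - reading
= 81.35 - 76.75
= 4.6000

4.6000


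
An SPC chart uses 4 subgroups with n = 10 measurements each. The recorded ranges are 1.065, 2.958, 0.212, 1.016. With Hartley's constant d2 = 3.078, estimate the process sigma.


R_bar = (1.065 + 2.958 + 0.212 + 1.016) / 4
R_bar = 5.251 / 4 = 1.31275
sigma_hat = R_bar / d2 = 1.31275 / 3.078 = 0.4265

0.4265


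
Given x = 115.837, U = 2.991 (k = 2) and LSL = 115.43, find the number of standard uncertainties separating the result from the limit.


u = U / k = 2.991 / 2 = 1.4955
margin = |LSL - x| = |115.43 - 115.837| = 0.407
z = margin / u = 0.407 / 1.4955
z = 0.2721

0.2721


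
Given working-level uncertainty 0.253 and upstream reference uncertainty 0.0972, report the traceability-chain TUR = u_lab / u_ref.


TUR = u_lab / u_ref
= 0.253 / 0.0972
= 2.6029

2.6029


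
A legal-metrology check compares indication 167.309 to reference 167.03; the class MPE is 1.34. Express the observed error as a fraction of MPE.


e = indication - reference = 167.309 - 167.03 = 0.2790
|e| = 0.2790
ratio = |e| / MPE = 0.2790 / 1.34
ratio = 0.2082

0.2082


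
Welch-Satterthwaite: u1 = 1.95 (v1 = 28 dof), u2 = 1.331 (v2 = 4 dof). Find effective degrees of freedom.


uc = sqrt(u1^2 + u2^2) = sqrt(1.95^2 + 1.331^2) = 2.3609449
v_eff = uc^4 / (u1^4/v1 + u2^4/v2)
= 2.3609449^4 / (1.95^4/28 + 1.331^4/4)
= 31.070154 / 1.3010002
v_eff = 23.8817

23.8817


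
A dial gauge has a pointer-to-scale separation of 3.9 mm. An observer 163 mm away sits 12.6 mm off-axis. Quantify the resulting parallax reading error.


error = h * offset / d
= 3.9 * 12.6 / 163
= 0.3015

0.3015


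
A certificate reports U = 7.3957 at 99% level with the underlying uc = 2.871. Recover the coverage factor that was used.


k = U / uc
k = 7.3957 / 2.871
k = 2.576

2.576


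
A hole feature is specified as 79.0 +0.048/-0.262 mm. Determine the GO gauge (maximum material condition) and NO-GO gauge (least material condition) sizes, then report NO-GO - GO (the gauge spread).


GO = nominal - lower_tol (smallest hole = maximum material condition)
GO = 79.0 - 0.262 = 78.738
NO-GO = nominal + upper_tol (largest hole = least material condition)
NO-GO = 79.0 + 0.048 = 79.048
spread = NO-GO - GO = 79.048 - 78.738 = 0.3100

0.3100
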